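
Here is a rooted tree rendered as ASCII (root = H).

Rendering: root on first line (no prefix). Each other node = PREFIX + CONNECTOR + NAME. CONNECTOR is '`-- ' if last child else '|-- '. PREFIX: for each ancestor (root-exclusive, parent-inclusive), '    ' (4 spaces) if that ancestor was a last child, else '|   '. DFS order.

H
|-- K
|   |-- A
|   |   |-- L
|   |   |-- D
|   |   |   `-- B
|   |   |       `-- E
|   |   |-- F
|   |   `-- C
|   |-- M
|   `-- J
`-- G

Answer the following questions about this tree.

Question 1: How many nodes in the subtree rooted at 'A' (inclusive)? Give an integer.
Subtree rooted at A contains: A, B, C, D, E, F, L
Count = 7

Answer: 7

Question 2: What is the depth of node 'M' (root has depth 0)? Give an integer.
Path from root to M: H -> K -> M
Depth = number of edges = 2

Answer: 2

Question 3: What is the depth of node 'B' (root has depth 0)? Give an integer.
Answer: 4

Derivation:
Path from root to B: H -> K -> A -> D -> B
Depth = number of edges = 4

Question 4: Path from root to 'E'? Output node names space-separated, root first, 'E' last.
Walk down from root: H -> K -> A -> D -> B -> E

Answer: H K A D B E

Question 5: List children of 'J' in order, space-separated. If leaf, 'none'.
Answer: none

Derivation:
Node J's children (from adjacency): (leaf)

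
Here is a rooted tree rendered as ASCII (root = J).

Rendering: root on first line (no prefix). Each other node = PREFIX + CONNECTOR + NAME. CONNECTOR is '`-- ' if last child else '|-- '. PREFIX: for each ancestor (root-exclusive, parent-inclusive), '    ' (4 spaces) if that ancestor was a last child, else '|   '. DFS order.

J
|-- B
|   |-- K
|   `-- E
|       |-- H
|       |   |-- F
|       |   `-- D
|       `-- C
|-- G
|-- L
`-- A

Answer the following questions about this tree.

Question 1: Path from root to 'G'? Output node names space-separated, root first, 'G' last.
Answer: J G

Derivation:
Walk down from root: J -> G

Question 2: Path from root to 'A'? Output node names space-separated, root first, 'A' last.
Answer: J A

Derivation:
Walk down from root: J -> A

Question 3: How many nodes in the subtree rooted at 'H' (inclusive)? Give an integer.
Answer: 3

Derivation:
Subtree rooted at H contains: D, F, H
Count = 3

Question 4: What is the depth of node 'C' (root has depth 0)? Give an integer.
Path from root to C: J -> B -> E -> C
Depth = number of edges = 3

Answer: 3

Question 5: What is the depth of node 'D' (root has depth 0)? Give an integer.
Answer: 4

Derivation:
Path from root to D: J -> B -> E -> H -> D
Depth = number of edges = 4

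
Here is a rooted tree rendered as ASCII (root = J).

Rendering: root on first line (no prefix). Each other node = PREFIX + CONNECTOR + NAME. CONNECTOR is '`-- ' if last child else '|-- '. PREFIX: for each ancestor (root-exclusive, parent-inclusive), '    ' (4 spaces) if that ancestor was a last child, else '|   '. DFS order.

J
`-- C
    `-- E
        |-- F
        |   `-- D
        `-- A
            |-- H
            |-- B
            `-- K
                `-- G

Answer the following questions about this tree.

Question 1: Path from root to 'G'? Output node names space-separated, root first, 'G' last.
Answer: J C E A K G

Derivation:
Walk down from root: J -> C -> E -> A -> K -> G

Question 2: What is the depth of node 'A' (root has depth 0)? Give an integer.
Path from root to A: J -> C -> E -> A
Depth = number of edges = 3

Answer: 3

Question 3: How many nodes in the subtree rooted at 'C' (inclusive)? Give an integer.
Subtree rooted at C contains: A, B, C, D, E, F, G, H, K
Count = 9

Answer: 9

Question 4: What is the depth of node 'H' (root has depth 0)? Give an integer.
Answer: 4

Derivation:
Path from root to H: J -> C -> E -> A -> H
Depth = number of edges = 4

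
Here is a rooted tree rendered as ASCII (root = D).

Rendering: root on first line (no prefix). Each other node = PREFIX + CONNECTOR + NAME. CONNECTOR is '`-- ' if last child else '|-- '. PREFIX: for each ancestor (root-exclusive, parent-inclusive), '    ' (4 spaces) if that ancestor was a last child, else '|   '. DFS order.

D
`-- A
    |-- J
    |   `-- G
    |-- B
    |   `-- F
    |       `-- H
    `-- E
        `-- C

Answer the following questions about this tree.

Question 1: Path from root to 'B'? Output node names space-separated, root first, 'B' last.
Walk down from root: D -> A -> B

Answer: D A B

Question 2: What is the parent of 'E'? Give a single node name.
Answer: A

Derivation:
Scan adjacency: E appears as child of A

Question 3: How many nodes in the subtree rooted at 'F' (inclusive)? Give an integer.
Answer: 2

Derivation:
Subtree rooted at F contains: F, H
Count = 2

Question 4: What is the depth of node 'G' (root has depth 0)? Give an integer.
Answer: 3

Derivation:
Path from root to G: D -> A -> J -> G
Depth = number of edges = 3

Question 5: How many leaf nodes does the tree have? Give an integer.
Leaves (nodes with no children): C, G, H

Answer: 3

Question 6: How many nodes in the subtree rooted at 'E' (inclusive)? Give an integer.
Subtree rooted at E contains: C, E
Count = 2

Answer: 2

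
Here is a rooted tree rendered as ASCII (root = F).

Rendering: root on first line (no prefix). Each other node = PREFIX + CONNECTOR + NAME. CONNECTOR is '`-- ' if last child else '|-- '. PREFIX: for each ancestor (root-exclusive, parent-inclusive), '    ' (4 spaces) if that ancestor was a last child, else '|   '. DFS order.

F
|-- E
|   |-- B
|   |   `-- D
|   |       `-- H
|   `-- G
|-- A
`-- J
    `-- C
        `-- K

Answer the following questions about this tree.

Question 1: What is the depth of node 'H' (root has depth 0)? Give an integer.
Answer: 4

Derivation:
Path from root to H: F -> E -> B -> D -> H
Depth = number of edges = 4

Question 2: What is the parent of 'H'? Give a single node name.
Scan adjacency: H appears as child of D

Answer: D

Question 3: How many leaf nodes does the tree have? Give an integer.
Answer: 4

Derivation:
Leaves (nodes with no children): A, G, H, K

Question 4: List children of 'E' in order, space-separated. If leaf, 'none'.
Node E's children (from adjacency): B, G

Answer: B G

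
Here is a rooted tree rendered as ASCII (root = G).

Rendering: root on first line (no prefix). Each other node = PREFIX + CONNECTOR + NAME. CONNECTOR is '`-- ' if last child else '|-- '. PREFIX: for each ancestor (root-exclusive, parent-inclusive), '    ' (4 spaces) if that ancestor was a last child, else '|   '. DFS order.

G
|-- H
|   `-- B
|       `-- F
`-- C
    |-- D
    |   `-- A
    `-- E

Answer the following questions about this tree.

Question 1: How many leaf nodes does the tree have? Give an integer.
Leaves (nodes with no children): A, E, F

Answer: 3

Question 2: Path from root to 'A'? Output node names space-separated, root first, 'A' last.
Answer: G C D A

Derivation:
Walk down from root: G -> C -> D -> A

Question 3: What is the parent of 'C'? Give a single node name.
Answer: G

Derivation:
Scan adjacency: C appears as child of G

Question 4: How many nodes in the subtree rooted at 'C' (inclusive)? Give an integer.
Subtree rooted at C contains: A, C, D, E
Count = 4

Answer: 4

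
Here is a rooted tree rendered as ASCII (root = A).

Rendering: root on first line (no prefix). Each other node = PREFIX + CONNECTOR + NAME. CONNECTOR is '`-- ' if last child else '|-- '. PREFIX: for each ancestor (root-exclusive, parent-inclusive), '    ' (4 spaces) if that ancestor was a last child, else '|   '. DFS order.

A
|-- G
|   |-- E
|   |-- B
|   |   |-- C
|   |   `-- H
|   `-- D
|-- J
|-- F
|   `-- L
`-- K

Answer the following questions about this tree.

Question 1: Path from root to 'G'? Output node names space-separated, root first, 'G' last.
Answer: A G

Derivation:
Walk down from root: A -> G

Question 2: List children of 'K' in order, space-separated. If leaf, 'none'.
Node K's children (from adjacency): (leaf)

Answer: none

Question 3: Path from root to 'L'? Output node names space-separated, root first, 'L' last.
Walk down from root: A -> F -> L

Answer: A F L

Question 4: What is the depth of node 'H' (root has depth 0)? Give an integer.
Answer: 3

Derivation:
Path from root to H: A -> G -> B -> H
Depth = number of edges = 3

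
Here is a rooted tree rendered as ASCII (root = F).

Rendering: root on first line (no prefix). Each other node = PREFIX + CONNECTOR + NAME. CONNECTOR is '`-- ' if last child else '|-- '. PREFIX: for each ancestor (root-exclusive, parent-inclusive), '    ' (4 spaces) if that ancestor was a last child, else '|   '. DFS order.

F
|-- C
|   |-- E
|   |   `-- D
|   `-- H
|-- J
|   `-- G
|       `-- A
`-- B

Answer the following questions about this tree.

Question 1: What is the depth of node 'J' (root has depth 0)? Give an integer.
Answer: 1

Derivation:
Path from root to J: F -> J
Depth = number of edges = 1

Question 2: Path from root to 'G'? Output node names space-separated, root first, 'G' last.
Answer: F J G

Derivation:
Walk down from root: F -> J -> G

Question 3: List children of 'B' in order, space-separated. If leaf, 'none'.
Answer: none

Derivation:
Node B's children (from adjacency): (leaf)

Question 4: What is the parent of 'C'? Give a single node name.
Answer: F

Derivation:
Scan adjacency: C appears as child of F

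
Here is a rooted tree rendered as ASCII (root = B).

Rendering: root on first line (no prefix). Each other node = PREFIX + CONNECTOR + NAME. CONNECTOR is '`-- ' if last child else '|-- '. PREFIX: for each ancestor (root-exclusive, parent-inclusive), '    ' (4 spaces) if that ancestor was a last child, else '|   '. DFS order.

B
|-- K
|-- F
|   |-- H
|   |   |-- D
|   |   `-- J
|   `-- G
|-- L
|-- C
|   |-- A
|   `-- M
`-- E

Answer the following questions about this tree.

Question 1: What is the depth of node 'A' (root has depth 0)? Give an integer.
Answer: 2

Derivation:
Path from root to A: B -> C -> A
Depth = number of edges = 2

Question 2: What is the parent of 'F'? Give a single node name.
Answer: B

Derivation:
Scan adjacency: F appears as child of B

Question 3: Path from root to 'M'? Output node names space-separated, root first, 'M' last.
Walk down from root: B -> C -> M

Answer: B C M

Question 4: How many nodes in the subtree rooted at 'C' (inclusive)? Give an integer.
Answer: 3

Derivation:
Subtree rooted at C contains: A, C, M
Count = 3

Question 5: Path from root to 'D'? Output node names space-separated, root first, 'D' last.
Walk down from root: B -> F -> H -> D

Answer: B F H D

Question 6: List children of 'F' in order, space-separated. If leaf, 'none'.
Answer: H G

Derivation:
Node F's children (from adjacency): H, G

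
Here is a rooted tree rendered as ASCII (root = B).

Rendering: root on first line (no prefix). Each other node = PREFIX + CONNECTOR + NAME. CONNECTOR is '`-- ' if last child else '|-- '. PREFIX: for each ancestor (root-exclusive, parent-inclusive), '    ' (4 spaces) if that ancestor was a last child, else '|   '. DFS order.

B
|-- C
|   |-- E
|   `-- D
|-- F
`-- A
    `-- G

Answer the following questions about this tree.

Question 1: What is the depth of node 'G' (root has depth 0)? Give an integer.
Path from root to G: B -> A -> G
Depth = number of edges = 2

Answer: 2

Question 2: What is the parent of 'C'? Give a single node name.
Answer: B

Derivation:
Scan adjacency: C appears as child of B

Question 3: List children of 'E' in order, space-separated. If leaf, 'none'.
Answer: none

Derivation:
Node E's children (from adjacency): (leaf)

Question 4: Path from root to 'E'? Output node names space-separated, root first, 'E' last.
Walk down from root: B -> C -> E

Answer: B C E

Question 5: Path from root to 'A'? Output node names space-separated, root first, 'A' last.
Answer: B A

Derivation:
Walk down from root: B -> A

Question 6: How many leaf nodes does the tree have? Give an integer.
Answer: 4

Derivation:
Leaves (nodes with no children): D, E, F, G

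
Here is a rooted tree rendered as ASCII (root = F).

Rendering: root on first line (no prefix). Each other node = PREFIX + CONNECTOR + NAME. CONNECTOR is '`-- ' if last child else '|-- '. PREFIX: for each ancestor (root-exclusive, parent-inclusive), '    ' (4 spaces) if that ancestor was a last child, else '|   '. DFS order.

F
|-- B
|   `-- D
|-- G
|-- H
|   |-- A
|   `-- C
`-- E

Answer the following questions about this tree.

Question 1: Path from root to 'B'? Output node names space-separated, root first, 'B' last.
Answer: F B

Derivation:
Walk down from root: F -> B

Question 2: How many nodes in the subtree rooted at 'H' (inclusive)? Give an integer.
Answer: 3

Derivation:
Subtree rooted at H contains: A, C, H
Count = 3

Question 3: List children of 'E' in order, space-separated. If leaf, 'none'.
Answer: none

Derivation:
Node E's children (from adjacency): (leaf)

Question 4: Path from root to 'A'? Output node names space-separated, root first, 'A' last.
Walk down from root: F -> H -> A

Answer: F H A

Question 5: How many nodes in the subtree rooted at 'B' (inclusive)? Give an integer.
Answer: 2

Derivation:
Subtree rooted at B contains: B, D
Count = 2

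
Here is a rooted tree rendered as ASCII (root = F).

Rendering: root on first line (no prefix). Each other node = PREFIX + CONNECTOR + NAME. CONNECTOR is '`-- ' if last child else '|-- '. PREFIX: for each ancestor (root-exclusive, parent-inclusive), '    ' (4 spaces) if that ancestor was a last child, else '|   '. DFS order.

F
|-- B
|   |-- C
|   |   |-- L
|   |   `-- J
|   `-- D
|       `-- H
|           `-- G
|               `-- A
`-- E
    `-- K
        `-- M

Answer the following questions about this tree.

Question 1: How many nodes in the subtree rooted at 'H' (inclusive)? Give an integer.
Answer: 3

Derivation:
Subtree rooted at H contains: A, G, H
Count = 3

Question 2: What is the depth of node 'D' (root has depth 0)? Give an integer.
Answer: 2

Derivation:
Path from root to D: F -> B -> D
Depth = number of edges = 2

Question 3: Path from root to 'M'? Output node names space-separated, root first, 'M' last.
Walk down from root: F -> E -> K -> M

Answer: F E K M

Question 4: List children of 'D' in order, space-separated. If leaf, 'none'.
Answer: H

Derivation:
Node D's children (from adjacency): H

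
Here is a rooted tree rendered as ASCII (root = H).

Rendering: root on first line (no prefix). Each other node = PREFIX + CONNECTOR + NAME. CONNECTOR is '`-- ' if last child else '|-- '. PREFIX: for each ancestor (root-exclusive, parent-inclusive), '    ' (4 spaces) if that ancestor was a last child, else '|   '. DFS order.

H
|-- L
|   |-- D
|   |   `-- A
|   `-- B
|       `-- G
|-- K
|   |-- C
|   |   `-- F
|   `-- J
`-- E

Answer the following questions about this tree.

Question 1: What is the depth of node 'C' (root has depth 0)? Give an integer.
Path from root to C: H -> K -> C
Depth = number of edges = 2

Answer: 2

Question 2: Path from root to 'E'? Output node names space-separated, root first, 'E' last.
Answer: H E

Derivation:
Walk down from root: H -> E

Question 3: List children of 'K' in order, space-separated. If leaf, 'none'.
Node K's children (from adjacency): C, J

Answer: C J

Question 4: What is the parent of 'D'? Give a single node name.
Answer: L

Derivation:
Scan adjacency: D appears as child of L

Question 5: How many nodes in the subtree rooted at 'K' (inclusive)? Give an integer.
Answer: 4

Derivation:
Subtree rooted at K contains: C, F, J, K
Count = 4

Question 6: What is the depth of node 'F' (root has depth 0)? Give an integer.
Answer: 3

Derivation:
Path from root to F: H -> K -> C -> F
Depth = number of edges = 3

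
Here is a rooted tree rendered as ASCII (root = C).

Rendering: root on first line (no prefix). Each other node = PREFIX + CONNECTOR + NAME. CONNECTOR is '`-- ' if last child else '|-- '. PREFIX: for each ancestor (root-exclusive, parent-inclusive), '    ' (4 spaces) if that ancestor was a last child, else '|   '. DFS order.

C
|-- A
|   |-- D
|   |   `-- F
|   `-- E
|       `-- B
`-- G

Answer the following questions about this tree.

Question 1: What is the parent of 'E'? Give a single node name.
Scan adjacency: E appears as child of A

Answer: A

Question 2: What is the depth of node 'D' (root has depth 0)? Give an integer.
Answer: 2

Derivation:
Path from root to D: C -> A -> D
Depth = number of edges = 2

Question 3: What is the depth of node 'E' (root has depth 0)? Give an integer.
Answer: 2

Derivation:
Path from root to E: C -> A -> E
Depth = number of edges = 2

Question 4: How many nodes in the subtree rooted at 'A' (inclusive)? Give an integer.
Answer: 5

Derivation:
Subtree rooted at A contains: A, B, D, E, F
Count = 5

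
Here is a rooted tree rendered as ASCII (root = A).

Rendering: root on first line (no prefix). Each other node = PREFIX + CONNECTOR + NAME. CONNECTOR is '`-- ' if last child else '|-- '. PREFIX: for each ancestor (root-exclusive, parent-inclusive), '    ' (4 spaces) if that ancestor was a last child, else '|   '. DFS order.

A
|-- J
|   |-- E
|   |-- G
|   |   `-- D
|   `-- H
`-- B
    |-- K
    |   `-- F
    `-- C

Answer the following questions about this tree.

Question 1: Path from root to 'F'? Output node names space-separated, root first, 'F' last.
Answer: A B K F

Derivation:
Walk down from root: A -> B -> K -> F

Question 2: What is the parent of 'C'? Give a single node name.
Scan adjacency: C appears as child of B

Answer: B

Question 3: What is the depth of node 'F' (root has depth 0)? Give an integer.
Path from root to F: A -> B -> K -> F
Depth = number of edges = 3

Answer: 3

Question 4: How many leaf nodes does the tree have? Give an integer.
Answer: 5

Derivation:
Leaves (nodes with no children): C, D, E, F, H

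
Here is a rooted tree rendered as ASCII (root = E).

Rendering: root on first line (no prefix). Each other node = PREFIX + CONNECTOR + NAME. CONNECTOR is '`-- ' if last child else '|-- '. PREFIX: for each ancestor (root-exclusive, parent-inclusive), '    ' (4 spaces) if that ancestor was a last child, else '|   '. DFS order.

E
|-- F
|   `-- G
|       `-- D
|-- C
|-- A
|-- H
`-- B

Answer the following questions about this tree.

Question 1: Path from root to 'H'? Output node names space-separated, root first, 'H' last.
Answer: E H

Derivation:
Walk down from root: E -> H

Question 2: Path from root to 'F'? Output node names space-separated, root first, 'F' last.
Answer: E F

Derivation:
Walk down from root: E -> F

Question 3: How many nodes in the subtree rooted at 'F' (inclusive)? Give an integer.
Answer: 3

Derivation:
Subtree rooted at F contains: D, F, G
Count = 3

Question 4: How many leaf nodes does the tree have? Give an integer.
Answer: 5

Derivation:
Leaves (nodes with no children): A, B, C, D, H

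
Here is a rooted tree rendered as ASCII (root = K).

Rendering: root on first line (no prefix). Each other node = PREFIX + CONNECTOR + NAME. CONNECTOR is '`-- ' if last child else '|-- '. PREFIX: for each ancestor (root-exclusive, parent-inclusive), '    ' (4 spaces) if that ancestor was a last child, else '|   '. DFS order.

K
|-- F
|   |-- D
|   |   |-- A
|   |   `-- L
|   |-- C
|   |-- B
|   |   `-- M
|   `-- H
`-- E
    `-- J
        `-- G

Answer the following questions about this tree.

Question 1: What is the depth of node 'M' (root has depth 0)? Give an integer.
Answer: 3

Derivation:
Path from root to M: K -> F -> B -> M
Depth = number of edges = 3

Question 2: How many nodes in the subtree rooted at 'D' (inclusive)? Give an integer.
Subtree rooted at D contains: A, D, L
Count = 3

Answer: 3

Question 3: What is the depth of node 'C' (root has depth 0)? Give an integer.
Answer: 2

Derivation:
Path from root to C: K -> F -> C
Depth = number of edges = 2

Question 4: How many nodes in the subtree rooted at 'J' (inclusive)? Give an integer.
Subtree rooted at J contains: G, J
Count = 2

Answer: 2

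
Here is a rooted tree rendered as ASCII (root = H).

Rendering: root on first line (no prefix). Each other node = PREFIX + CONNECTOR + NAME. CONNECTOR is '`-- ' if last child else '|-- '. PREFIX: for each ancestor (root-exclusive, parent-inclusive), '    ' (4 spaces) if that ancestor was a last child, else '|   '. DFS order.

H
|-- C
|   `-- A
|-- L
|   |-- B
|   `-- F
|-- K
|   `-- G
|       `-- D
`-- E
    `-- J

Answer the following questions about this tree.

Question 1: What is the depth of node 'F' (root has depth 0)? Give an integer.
Answer: 2

Derivation:
Path from root to F: H -> L -> F
Depth = number of edges = 2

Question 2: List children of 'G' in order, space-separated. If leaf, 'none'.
Node G's children (from adjacency): D

Answer: D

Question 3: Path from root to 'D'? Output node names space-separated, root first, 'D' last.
Answer: H K G D

Derivation:
Walk down from root: H -> K -> G -> D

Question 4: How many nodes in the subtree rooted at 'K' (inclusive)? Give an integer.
Subtree rooted at K contains: D, G, K
Count = 3

Answer: 3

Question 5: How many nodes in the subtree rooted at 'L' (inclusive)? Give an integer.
Answer: 3

Derivation:
Subtree rooted at L contains: B, F, L
Count = 3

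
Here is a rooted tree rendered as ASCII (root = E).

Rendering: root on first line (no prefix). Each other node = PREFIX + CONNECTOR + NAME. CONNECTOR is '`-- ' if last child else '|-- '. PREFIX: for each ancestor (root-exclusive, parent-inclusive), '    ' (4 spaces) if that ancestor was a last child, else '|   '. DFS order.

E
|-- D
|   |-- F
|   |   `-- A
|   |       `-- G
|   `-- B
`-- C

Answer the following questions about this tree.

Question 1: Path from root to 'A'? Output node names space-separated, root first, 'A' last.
Walk down from root: E -> D -> F -> A

Answer: E D F A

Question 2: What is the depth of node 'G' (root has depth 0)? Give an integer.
Answer: 4

Derivation:
Path from root to G: E -> D -> F -> A -> G
Depth = number of edges = 4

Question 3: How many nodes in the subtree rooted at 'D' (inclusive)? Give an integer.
Answer: 5

Derivation:
Subtree rooted at D contains: A, B, D, F, G
Count = 5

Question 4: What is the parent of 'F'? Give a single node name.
Scan adjacency: F appears as child of D

Answer: D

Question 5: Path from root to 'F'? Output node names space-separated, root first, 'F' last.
Walk down from root: E -> D -> F

Answer: E D F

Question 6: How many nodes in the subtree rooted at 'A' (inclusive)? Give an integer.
Subtree rooted at A contains: A, G
Count = 2

Answer: 2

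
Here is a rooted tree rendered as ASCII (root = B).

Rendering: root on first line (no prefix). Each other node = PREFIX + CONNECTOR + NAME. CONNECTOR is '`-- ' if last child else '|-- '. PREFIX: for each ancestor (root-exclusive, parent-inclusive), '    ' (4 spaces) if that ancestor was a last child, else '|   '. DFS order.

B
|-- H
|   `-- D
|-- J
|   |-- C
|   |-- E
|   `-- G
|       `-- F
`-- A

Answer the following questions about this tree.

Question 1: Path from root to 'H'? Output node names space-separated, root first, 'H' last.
Answer: B H

Derivation:
Walk down from root: B -> H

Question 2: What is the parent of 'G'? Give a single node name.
Answer: J

Derivation:
Scan adjacency: G appears as child of J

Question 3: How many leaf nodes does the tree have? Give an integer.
Answer: 5

Derivation:
Leaves (nodes with no children): A, C, D, E, F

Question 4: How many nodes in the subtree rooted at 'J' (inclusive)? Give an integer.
Subtree rooted at J contains: C, E, F, G, J
Count = 5

Answer: 5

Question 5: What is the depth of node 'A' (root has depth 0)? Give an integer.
Path from root to A: B -> A
Depth = number of edges = 1

Answer: 1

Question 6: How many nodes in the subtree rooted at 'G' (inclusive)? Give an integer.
Answer: 2

Derivation:
Subtree rooted at G contains: F, G
Count = 2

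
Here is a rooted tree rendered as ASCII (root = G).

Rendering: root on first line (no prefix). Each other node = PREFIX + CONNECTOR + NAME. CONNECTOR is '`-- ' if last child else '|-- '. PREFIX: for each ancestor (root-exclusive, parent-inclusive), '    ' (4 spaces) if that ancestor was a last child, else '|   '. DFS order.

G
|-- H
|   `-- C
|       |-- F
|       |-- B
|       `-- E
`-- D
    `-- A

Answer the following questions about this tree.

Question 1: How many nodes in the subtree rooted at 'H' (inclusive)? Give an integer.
Subtree rooted at H contains: B, C, E, F, H
Count = 5

Answer: 5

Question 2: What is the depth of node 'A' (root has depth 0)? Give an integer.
Answer: 2

Derivation:
Path from root to A: G -> D -> A
Depth = number of edges = 2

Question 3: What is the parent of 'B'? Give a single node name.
Scan adjacency: B appears as child of C

Answer: C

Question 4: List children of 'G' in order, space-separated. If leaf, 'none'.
Node G's children (from adjacency): H, D

Answer: H D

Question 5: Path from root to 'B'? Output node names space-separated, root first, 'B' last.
Answer: G H C B

Derivation:
Walk down from root: G -> H -> C -> B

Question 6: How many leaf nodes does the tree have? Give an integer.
Leaves (nodes with no children): A, B, E, F

Answer: 4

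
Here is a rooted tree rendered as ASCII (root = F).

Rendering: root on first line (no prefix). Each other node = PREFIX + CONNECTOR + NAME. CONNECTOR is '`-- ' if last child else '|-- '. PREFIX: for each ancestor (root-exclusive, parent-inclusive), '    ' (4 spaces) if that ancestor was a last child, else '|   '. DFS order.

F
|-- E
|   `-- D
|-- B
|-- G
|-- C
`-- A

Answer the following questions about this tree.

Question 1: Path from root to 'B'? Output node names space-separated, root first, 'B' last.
Answer: F B

Derivation:
Walk down from root: F -> B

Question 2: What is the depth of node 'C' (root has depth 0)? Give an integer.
Path from root to C: F -> C
Depth = number of edges = 1

Answer: 1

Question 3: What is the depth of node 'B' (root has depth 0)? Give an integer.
Path from root to B: F -> B
Depth = number of edges = 1

Answer: 1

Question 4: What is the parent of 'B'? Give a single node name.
Scan adjacency: B appears as child of F

Answer: F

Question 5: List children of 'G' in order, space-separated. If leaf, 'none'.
Node G's children (from adjacency): (leaf)

Answer: none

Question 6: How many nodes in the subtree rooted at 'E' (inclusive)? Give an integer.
Subtree rooted at E contains: D, E
Count = 2

Answer: 2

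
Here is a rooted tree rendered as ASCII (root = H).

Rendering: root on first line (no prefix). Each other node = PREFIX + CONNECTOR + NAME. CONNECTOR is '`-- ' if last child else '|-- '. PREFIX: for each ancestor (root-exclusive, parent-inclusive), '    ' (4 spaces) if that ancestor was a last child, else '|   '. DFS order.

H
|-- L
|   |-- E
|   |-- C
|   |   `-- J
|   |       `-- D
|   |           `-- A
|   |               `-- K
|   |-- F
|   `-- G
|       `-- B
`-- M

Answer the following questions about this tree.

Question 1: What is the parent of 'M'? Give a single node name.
Scan adjacency: M appears as child of H

Answer: H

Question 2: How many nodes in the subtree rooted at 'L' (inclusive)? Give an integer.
Subtree rooted at L contains: A, B, C, D, E, F, G, J, K, L
Count = 10

Answer: 10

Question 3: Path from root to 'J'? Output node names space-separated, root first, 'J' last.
Walk down from root: H -> L -> C -> J

Answer: H L C J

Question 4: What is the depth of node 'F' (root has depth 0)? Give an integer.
Answer: 2

Derivation:
Path from root to F: H -> L -> F
Depth = number of edges = 2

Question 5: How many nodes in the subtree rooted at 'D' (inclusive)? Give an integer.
Subtree rooted at D contains: A, D, K
Count = 3

Answer: 3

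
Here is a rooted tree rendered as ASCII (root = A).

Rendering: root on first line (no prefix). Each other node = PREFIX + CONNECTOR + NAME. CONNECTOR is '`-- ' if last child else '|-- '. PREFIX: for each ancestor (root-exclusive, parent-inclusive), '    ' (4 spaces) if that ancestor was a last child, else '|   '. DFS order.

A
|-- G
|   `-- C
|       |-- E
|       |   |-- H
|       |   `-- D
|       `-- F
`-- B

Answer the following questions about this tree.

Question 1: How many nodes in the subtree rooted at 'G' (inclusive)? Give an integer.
Answer: 6

Derivation:
Subtree rooted at G contains: C, D, E, F, G, H
Count = 6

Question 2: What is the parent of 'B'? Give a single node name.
Scan adjacency: B appears as child of A

Answer: A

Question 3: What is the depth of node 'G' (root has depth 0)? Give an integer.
Path from root to G: A -> G
Depth = number of edges = 1

Answer: 1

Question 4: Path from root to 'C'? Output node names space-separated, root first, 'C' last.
Answer: A G C

Derivation:
Walk down from root: A -> G -> C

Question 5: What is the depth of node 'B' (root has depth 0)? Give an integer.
Answer: 1

Derivation:
Path from root to B: A -> B
Depth = number of edges = 1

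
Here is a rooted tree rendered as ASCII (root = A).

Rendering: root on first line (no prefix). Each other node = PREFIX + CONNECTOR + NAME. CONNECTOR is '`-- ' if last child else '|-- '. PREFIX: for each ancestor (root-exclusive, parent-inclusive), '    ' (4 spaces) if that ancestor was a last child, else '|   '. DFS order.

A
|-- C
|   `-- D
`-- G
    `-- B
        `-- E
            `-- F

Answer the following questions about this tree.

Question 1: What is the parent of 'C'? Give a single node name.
Scan adjacency: C appears as child of A

Answer: A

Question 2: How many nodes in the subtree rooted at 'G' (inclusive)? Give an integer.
Answer: 4

Derivation:
Subtree rooted at G contains: B, E, F, G
Count = 4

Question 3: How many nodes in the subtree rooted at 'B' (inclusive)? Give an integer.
Subtree rooted at B contains: B, E, F
Count = 3

Answer: 3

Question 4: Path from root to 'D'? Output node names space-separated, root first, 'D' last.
Answer: A C D

Derivation:
Walk down from root: A -> C -> D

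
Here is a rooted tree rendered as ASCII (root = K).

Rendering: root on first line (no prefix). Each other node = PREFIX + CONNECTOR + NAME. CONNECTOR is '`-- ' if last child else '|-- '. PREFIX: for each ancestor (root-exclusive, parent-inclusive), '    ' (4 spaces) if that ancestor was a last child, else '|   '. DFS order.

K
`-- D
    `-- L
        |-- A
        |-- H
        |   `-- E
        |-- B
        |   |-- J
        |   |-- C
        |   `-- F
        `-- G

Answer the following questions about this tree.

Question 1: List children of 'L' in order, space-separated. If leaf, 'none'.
Answer: A H B G

Derivation:
Node L's children (from adjacency): A, H, B, G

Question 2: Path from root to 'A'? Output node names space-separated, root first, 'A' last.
Walk down from root: K -> D -> L -> A

Answer: K D L A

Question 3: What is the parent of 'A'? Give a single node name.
Answer: L

Derivation:
Scan adjacency: A appears as child of L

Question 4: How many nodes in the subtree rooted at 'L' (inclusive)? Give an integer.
Subtree rooted at L contains: A, B, C, E, F, G, H, J, L
Count = 9

Answer: 9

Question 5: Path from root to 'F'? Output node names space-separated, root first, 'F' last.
Answer: K D L B F

Derivation:
Walk down from root: K -> D -> L -> B -> F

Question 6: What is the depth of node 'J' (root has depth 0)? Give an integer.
Path from root to J: K -> D -> L -> B -> J
Depth = number of edges = 4

Answer: 4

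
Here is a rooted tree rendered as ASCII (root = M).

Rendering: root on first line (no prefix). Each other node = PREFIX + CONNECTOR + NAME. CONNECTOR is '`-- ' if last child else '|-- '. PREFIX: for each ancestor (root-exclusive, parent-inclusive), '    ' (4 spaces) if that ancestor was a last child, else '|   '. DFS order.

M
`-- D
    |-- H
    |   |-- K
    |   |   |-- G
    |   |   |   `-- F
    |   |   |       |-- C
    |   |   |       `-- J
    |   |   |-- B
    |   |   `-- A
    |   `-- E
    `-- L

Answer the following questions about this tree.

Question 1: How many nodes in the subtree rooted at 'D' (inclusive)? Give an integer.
Subtree rooted at D contains: A, B, C, D, E, F, G, H, J, K, L
Count = 11

Answer: 11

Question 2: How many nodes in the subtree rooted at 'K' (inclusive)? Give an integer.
Subtree rooted at K contains: A, B, C, F, G, J, K
Count = 7

Answer: 7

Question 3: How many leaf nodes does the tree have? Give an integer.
Answer: 6

Derivation:
Leaves (nodes with no children): A, B, C, E, J, L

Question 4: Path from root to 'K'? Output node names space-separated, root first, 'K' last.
Answer: M D H K

Derivation:
Walk down from root: M -> D -> H -> K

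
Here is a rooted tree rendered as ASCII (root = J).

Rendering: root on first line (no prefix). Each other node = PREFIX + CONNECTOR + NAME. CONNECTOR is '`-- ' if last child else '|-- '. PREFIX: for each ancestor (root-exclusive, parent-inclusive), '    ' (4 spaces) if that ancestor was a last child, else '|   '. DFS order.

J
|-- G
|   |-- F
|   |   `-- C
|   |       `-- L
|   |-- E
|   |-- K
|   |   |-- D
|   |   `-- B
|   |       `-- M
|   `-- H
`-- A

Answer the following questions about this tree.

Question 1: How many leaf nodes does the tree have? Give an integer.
Answer: 6

Derivation:
Leaves (nodes with no children): A, D, E, H, L, M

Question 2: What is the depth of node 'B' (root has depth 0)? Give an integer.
Path from root to B: J -> G -> K -> B
Depth = number of edges = 3

Answer: 3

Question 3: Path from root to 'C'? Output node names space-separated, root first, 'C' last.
Walk down from root: J -> G -> F -> C

Answer: J G F C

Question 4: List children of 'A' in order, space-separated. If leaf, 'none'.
Answer: none

Derivation:
Node A's children (from adjacency): (leaf)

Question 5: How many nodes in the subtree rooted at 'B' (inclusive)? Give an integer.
Subtree rooted at B contains: B, M
Count = 2

Answer: 2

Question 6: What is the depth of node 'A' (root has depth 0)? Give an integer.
Path from root to A: J -> A
Depth = number of edges = 1

Answer: 1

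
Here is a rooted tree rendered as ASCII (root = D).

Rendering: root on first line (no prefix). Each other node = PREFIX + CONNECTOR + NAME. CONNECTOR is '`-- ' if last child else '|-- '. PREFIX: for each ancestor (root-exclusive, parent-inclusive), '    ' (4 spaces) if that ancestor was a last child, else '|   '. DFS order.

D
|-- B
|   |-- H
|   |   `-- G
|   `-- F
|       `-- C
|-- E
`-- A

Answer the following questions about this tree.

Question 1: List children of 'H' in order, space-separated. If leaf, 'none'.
Answer: G

Derivation:
Node H's children (from adjacency): G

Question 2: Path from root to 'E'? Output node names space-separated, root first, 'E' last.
Answer: D E

Derivation:
Walk down from root: D -> E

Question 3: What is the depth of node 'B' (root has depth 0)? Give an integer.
Path from root to B: D -> B
Depth = number of edges = 1

Answer: 1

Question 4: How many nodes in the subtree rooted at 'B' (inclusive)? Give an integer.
Answer: 5

Derivation:
Subtree rooted at B contains: B, C, F, G, H
Count = 5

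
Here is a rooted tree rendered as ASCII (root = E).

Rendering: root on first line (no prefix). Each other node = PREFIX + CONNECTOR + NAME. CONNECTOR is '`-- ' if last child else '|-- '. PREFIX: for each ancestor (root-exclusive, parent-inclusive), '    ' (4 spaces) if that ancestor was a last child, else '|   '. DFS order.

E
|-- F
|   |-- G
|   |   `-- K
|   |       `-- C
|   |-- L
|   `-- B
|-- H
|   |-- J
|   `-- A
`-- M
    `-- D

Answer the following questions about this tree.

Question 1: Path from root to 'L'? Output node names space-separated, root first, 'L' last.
Walk down from root: E -> F -> L

Answer: E F L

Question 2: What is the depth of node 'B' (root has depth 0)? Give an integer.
Answer: 2

Derivation:
Path from root to B: E -> F -> B
Depth = number of edges = 2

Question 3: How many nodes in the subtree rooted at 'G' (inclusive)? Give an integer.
Subtree rooted at G contains: C, G, K
Count = 3

Answer: 3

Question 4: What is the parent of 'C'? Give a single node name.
Scan adjacency: C appears as child of K

Answer: K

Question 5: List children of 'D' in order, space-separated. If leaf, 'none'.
Node D's children (from adjacency): (leaf)

Answer: none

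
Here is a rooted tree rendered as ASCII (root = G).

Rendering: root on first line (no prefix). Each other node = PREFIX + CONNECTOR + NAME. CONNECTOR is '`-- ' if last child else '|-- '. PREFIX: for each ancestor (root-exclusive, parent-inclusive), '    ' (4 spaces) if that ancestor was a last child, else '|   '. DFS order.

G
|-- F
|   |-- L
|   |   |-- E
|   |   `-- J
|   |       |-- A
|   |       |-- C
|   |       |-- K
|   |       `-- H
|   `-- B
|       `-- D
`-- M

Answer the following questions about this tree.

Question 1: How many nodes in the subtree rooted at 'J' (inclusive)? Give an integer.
Subtree rooted at J contains: A, C, H, J, K
Count = 5

Answer: 5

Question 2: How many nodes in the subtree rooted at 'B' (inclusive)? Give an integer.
Subtree rooted at B contains: B, D
Count = 2

Answer: 2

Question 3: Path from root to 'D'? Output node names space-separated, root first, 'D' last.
Answer: G F B D

Derivation:
Walk down from root: G -> F -> B -> D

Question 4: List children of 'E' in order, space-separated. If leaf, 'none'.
Node E's children (from adjacency): (leaf)

Answer: none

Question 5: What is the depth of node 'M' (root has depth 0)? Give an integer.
Path from root to M: G -> M
Depth = number of edges = 1

Answer: 1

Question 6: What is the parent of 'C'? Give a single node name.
Answer: J

Derivation:
Scan adjacency: C appears as child of J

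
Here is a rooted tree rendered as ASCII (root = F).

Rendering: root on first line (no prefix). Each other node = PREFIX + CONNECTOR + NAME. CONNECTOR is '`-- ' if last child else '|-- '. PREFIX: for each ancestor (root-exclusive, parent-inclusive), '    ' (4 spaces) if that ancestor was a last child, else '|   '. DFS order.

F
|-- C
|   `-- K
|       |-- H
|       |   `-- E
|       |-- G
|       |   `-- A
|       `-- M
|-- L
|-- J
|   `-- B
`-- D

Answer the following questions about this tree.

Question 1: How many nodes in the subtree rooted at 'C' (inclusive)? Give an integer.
Answer: 7

Derivation:
Subtree rooted at C contains: A, C, E, G, H, K, M
Count = 7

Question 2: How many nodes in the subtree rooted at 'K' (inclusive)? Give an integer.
Subtree rooted at K contains: A, E, G, H, K, M
Count = 6

Answer: 6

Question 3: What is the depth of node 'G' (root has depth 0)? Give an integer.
Path from root to G: F -> C -> K -> G
Depth = number of edges = 3

Answer: 3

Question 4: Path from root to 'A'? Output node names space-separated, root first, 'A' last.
Walk down from root: F -> C -> K -> G -> A

Answer: F C K G A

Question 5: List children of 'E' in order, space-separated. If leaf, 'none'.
Answer: none

Derivation:
Node E's children (from adjacency): (leaf)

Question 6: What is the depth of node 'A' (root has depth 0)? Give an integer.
Answer: 4

Derivation:
Path from root to A: F -> C -> K -> G -> A
Depth = number of edges = 4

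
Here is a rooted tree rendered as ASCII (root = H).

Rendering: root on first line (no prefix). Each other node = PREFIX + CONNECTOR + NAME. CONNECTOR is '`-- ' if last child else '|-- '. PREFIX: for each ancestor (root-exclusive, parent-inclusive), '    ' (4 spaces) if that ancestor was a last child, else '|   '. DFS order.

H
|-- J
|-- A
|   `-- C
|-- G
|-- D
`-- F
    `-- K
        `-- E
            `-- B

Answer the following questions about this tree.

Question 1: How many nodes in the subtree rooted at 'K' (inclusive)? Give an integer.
Subtree rooted at K contains: B, E, K
Count = 3

Answer: 3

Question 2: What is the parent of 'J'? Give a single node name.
Scan adjacency: J appears as child of H

Answer: H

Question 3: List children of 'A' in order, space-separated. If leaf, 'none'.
Node A's children (from adjacency): C

Answer: C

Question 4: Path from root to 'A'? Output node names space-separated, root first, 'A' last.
Answer: H A

Derivation:
Walk down from root: H -> A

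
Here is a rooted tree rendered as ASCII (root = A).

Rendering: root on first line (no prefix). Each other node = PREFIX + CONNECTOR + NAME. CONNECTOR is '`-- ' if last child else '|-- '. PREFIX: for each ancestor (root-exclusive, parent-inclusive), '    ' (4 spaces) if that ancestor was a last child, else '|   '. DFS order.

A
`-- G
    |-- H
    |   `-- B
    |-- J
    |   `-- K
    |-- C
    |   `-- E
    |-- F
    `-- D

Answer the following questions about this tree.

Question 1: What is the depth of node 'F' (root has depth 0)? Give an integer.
Answer: 2

Derivation:
Path from root to F: A -> G -> F
Depth = number of edges = 2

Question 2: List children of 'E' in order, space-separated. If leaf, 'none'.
Node E's children (from adjacency): (leaf)

Answer: none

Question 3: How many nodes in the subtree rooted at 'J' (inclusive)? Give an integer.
Subtree rooted at J contains: J, K
Count = 2

Answer: 2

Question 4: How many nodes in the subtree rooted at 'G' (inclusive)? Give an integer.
Subtree rooted at G contains: B, C, D, E, F, G, H, J, K
Count = 9

Answer: 9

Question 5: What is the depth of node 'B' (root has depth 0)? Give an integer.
Answer: 3

Derivation:
Path from root to B: A -> G -> H -> B
Depth = number of edges = 3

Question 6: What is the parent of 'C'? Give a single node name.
Answer: G

Derivation:
Scan adjacency: C appears as child of G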